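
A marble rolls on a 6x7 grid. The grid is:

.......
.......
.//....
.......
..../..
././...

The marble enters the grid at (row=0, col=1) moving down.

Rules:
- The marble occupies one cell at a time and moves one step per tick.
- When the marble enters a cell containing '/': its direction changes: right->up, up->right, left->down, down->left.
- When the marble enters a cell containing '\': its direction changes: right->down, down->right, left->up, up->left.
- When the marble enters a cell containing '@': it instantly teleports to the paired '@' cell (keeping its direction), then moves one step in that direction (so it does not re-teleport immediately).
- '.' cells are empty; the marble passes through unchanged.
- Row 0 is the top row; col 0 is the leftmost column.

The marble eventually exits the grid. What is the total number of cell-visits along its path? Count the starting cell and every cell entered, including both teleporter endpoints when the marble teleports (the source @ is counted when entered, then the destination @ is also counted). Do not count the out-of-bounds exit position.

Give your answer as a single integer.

Step 1: enter (0,1), '.' pass, move down to (1,1)
Step 2: enter (1,1), '.' pass, move down to (2,1)
Step 3: enter (2,1), '/' deflects down->left, move left to (2,0)
Step 4: enter (2,0), '.' pass, move left to (2,-1)
Step 5: at (2,-1) — EXIT via left edge, pos 2
Path length (cell visits): 4

Answer: 4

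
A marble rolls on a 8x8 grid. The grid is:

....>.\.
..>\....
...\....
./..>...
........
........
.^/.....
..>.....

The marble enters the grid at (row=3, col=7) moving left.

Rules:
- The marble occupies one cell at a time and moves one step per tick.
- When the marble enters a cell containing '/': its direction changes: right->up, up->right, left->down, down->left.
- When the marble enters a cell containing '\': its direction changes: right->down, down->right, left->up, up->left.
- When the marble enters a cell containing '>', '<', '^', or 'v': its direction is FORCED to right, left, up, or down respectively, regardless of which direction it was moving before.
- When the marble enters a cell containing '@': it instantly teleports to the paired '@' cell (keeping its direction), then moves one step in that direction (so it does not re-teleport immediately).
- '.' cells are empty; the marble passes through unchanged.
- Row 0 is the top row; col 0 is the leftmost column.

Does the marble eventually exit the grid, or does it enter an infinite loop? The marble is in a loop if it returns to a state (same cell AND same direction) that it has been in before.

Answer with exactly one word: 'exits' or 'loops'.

Answer: exits

Derivation:
Step 1: enter (3,7), '.' pass, move left to (3,6)
Step 2: enter (3,6), '.' pass, move left to (3,5)
Step 3: enter (3,5), '.' pass, move left to (3,4)
Step 4: enter (3,4), '>' forces left->right, move right to (3,5)
Step 5: enter (3,5), '.' pass, move right to (3,6)
Step 6: enter (3,6), '.' pass, move right to (3,7)
Step 7: enter (3,7), '.' pass, move right to (3,8)
Step 8: at (3,8) — EXIT via right edge, pos 3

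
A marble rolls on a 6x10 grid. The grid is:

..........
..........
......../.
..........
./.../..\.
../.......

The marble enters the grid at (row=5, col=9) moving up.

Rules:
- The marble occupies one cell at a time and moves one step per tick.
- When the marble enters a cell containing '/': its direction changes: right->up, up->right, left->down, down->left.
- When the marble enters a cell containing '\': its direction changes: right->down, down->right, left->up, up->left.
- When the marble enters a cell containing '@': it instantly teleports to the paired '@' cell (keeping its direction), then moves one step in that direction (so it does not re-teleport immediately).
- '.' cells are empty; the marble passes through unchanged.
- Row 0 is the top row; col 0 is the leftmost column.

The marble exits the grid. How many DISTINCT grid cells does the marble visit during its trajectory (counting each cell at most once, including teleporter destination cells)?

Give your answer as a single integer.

Step 1: enter (5,9), '.' pass, move up to (4,9)
Step 2: enter (4,9), '.' pass, move up to (3,9)
Step 3: enter (3,9), '.' pass, move up to (2,9)
Step 4: enter (2,9), '.' pass, move up to (1,9)
Step 5: enter (1,9), '.' pass, move up to (0,9)
Step 6: enter (0,9), '.' pass, move up to (-1,9)
Step 7: at (-1,9) — EXIT via top edge, pos 9
Distinct cells visited: 6 (path length 6)

Answer: 6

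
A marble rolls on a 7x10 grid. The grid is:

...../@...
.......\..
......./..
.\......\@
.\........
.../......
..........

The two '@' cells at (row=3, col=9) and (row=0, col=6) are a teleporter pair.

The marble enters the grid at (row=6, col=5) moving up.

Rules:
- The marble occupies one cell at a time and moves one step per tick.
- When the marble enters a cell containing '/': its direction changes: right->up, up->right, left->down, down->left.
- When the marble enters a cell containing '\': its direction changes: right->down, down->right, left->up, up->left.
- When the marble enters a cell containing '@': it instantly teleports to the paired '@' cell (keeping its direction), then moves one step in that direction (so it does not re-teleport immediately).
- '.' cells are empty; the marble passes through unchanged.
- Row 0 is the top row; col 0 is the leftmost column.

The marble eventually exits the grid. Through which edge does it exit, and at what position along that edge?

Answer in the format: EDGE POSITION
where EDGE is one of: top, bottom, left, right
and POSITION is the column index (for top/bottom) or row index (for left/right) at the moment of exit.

Answer: right 3

Derivation:
Step 1: enter (6,5), '.' pass, move up to (5,5)
Step 2: enter (5,5), '.' pass, move up to (4,5)
Step 3: enter (4,5), '.' pass, move up to (3,5)
Step 4: enter (3,5), '.' pass, move up to (2,5)
Step 5: enter (2,5), '.' pass, move up to (1,5)
Step 6: enter (1,5), '.' pass, move up to (0,5)
Step 7: enter (0,5), '/' deflects up->right, move right to (0,6)
Step 8: enter (0,6), '@' teleport (0,6)->(3,9), also enter (3,9), move right to (3,10)
Step 9: at (3,10) — EXIT via right edge, pos 3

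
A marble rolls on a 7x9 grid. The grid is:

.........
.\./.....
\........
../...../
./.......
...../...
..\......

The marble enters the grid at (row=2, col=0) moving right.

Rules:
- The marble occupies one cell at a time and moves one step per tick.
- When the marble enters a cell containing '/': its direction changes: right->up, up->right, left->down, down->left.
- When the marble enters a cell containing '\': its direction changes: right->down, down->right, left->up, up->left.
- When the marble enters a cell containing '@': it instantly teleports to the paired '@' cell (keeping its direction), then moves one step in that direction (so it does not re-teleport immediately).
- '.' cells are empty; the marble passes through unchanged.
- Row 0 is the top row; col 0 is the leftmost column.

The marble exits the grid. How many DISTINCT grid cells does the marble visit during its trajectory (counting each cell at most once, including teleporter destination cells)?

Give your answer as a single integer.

Answer: 5

Derivation:
Step 1: enter (2,0), '\' deflects right->down, move down to (3,0)
Step 2: enter (3,0), '.' pass, move down to (4,0)
Step 3: enter (4,0), '.' pass, move down to (5,0)
Step 4: enter (5,0), '.' pass, move down to (6,0)
Step 5: enter (6,0), '.' pass, move down to (7,0)
Step 6: at (7,0) — EXIT via bottom edge, pos 0
Distinct cells visited: 5 (path length 5)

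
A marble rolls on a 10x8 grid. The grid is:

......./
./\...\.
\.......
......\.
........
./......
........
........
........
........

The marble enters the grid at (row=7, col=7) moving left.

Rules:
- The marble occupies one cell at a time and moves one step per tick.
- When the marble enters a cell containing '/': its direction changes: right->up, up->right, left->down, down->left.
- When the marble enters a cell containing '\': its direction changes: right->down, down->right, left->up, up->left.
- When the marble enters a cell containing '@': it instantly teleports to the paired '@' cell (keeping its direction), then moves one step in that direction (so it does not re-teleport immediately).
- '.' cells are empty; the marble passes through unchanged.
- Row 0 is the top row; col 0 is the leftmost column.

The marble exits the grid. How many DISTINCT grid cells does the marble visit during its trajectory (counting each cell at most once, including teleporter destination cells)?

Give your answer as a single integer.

Step 1: enter (7,7), '.' pass, move left to (7,6)
Step 2: enter (7,6), '.' pass, move left to (7,5)
Step 3: enter (7,5), '.' pass, move left to (7,4)
Step 4: enter (7,4), '.' pass, move left to (7,3)
Step 5: enter (7,3), '.' pass, move left to (7,2)
Step 6: enter (7,2), '.' pass, move left to (7,1)
Step 7: enter (7,1), '.' pass, move left to (7,0)
Step 8: enter (7,0), '.' pass, move left to (7,-1)
Step 9: at (7,-1) — EXIT via left edge, pos 7
Distinct cells visited: 8 (path length 8)

Answer: 8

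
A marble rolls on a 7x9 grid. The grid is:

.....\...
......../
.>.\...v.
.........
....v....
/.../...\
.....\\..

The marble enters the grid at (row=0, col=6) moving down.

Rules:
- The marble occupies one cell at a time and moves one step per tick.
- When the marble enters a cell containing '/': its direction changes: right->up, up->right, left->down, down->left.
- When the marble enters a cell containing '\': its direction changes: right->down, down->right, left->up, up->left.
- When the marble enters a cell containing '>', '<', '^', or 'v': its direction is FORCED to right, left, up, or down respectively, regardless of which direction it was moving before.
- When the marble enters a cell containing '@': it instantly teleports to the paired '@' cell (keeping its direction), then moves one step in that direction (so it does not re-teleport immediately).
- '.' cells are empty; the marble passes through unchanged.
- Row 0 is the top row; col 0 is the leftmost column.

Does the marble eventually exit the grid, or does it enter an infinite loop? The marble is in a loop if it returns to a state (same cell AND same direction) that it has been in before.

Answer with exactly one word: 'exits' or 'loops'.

Step 1: enter (0,6), '.' pass, move down to (1,6)
Step 2: enter (1,6), '.' pass, move down to (2,6)
Step 3: enter (2,6), '.' pass, move down to (3,6)
Step 4: enter (3,6), '.' pass, move down to (4,6)
Step 5: enter (4,6), '.' pass, move down to (5,6)
Step 6: enter (5,6), '.' pass, move down to (6,6)
Step 7: enter (6,6), '\' deflects down->right, move right to (6,7)
Step 8: enter (6,7), '.' pass, move right to (6,8)
Step 9: enter (6,8), '.' pass, move right to (6,9)
Step 10: at (6,9) — EXIT via right edge, pos 6

Answer: exits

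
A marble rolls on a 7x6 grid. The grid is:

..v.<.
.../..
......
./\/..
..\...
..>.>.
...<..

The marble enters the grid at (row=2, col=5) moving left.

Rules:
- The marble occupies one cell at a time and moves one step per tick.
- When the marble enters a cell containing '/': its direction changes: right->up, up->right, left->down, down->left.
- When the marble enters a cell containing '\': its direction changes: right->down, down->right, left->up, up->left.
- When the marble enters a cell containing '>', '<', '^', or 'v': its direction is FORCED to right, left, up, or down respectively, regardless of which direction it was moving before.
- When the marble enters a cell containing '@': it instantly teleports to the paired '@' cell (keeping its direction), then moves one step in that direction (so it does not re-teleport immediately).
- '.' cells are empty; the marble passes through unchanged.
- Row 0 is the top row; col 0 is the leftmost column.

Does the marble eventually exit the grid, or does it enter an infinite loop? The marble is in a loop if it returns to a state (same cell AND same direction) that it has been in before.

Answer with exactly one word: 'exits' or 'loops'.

Step 1: enter (2,5), '.' pass, move left to (2,4)
Step 2: enter (2,4), '.' pass, move left to (2,3)
Step 3: enter (2,3), '.' pass, move left to (2,2)
Step 4: enter (2,2), '.' pass, move left to (2,1)
Step 5: enter (2,1), '.' pass, move left to (2,0)
Step 6: enter (2,0), '.' pass, move left to (2,-1)
Step 7: at (2,-1) — EXIT via left edge, pos 2

Answer: exits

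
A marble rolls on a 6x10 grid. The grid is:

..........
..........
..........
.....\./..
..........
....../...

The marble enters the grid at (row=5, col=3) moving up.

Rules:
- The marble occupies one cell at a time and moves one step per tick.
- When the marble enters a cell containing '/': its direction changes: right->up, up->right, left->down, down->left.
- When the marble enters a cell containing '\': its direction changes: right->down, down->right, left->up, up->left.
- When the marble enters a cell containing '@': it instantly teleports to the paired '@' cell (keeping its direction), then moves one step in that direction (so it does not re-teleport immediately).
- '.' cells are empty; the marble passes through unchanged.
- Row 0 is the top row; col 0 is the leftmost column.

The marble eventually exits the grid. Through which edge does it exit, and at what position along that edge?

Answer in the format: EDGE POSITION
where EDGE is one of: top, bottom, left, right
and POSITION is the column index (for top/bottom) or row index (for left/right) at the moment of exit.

Answer: top 3

Derivation:
Step 1: enter (5,3), '.' pass, move up to (4,3)
Step 2: enter (4,3), '.' pass, move up to (3,3)
Step 3: enter (3,3), '.' pass, move up to (2,3)
Step 4: enter (2,3), '.' pass, move up to (1,3)
Step 5: enter (1,3), '.' pass, move up to (0,3)
Step 6: enter (0,3), '.' pass, move up to (-1,3)
Step 7: at (-1,3) — EXIT via top edge, pos 3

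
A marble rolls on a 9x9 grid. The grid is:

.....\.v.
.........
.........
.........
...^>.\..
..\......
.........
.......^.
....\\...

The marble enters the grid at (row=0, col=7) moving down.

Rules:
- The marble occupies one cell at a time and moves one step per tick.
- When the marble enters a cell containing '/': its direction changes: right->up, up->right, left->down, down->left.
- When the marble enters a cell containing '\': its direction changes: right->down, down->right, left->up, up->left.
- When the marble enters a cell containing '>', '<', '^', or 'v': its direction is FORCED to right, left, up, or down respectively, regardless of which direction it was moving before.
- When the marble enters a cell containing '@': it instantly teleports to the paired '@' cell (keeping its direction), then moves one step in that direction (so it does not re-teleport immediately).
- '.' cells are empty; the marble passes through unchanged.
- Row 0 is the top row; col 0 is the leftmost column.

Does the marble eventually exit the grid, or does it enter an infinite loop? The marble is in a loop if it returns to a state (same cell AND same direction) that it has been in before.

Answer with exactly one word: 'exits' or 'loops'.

Answer: loops

Derivation:
Step 1: enter (0,7), 'v' forces down->down, move down to (1,7)
Step 2: enter (1,7), '.' pass, move down to (2,7)
Step 3: enter (2,7), '.' pass, move down to (3,7)
Step 4: enter (3,7), '.' pass, move down to (4,7)
Step 5: enter (4,7), '.' pass, move down to (5,7)
Step 6: enter (5,7), '.' pass, move down to (6,7)
Step 7: enter (6,7), '.' pass, move down to (7,7)
Step 8: enter (7,7), '^' forces down->up, move up to (6,7)
Step 9: enter (6,7), '.' pass, move up to (5,7)
Step 10: enter (5,7), '.' pass, move up to (4,7)
Step 11: enter (4,7), '.' pass, move up to (3,7)
Step 12: enter (3,7), '.' pass, move up to (2,7)
Step 13: enter (2,7), '.' pass, move up to (1,7)
Step 14: enter (1,7), '.' pass, move up to (0,7)
Step 15: enter (0,7), 'v' forces up->down, move down to (1,7)
Step 16: at (1,7) dir=down — LOOP DETECTED (seen before)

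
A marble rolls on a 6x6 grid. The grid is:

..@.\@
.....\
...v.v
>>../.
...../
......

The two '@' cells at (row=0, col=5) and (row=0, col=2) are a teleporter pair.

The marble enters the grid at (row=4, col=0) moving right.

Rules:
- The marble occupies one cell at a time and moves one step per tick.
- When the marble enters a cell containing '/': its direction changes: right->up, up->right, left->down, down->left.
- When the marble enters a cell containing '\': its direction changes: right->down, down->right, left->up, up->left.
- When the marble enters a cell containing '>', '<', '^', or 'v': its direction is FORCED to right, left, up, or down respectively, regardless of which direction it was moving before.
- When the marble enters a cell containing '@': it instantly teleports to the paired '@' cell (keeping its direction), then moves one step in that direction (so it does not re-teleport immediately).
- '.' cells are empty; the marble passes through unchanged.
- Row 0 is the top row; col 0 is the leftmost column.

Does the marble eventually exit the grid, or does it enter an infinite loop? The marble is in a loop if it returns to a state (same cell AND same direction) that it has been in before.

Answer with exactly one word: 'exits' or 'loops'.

Answer: exits

Derivation:
Step 1: enter (4,0), '.' pass, move right to (4,1)
Step 2: enter (4,1), '.' pass, move right to (4,2)
Step 3: enter (4,2), '.' pass, move right to (4,3)
Step 4: enter (4,3), '.' pass, move right to (4,4)
Step 5: enter (4,4), '.' pass, move right to (4,5)
Step 6: enter (4,5), '/' deflects right->up, move up to (3,5)
Step 7: enter (3,5), '.' pass, move up to (2,5)
Step 8: enter (2,5), 'v' forces up->down, move down to (3,5)
Step 9: enter (3,5), '.' pass, move down to (4,5)
Step 10: enter (4,5), '/' deflects down->left, move left to (4,4)
Step 11: enter (4,4), '.' pass, move left to (4,3)
Step 12: enter (4,3), '.' pass, move left to (4,2)
Step 13: enter (4,2), '.' pass, move left to (4,1)
Step 14: enter (4,1), '.' pass, move left to (4,0)
Step 15: enter (4,0), '.' pass, move left to (4,-1)
Step 16: at (4,-1) — EXIT via left edge, pos 4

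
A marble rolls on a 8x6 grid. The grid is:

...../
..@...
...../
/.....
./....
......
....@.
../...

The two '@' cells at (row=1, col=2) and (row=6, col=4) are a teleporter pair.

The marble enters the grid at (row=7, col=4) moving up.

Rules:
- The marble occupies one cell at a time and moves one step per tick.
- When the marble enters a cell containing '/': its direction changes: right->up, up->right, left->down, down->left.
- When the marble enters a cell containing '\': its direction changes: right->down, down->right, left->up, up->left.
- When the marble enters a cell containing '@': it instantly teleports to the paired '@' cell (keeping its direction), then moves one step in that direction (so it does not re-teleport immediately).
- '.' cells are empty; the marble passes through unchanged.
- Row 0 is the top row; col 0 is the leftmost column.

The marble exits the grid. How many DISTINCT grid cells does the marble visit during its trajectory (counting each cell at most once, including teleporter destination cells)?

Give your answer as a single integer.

Answer: 4

Derivation:
Step 1: enter (7,4), '.' pass, move up to (6,4)
Step 2: enter (6,4), '@' teleport (6,4)->(1,2), also enter (1,2), move up to (0,2)
Step 3: enter (0,2), '.' pass, move up to (-1,2)
Step 4: at (-1,2) — EXIT via top edge, pos 2
Distinct cells visited: 4 (path length 4)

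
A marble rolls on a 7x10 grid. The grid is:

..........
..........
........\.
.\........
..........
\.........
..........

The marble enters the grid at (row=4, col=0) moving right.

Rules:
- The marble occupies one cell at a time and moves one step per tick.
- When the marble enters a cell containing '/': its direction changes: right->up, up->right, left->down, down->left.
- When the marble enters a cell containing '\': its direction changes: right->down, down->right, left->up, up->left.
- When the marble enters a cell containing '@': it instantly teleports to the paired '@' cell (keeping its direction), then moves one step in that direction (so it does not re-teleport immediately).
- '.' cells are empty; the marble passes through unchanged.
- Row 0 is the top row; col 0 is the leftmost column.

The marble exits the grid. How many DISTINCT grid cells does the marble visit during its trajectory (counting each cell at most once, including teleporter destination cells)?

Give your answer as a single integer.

Step 1: enter (4,0), '.' pass, move right to (4,1)
Step 2: enter (4,1), '.' pass, move right to (4,2)
Step 3: enter (4,2), '.' pass, move right to (4,3)
Step 4: enter (4,3), '.' pass, move right to (4,4)
Step 5: enter (4,4), '.' pass, move right to (4,5)
Step 6: enter (4,5), '.' pass, move right to (4,6)
Step 7: enter (4,6), '.' pass, move right to (4,7)
Step 8: enter (4,7), '.' pass, move right to (4,8)
Step 9: enter (4,8), '.' pass, move right to (4,9)
Step 10: enter (4,9), '.' pass, move right to (4,10)
Step 11: at (4,10) — EXIT via right edge, pos 4
Distinct cells visited: 10 (path length 10)

Answer: 10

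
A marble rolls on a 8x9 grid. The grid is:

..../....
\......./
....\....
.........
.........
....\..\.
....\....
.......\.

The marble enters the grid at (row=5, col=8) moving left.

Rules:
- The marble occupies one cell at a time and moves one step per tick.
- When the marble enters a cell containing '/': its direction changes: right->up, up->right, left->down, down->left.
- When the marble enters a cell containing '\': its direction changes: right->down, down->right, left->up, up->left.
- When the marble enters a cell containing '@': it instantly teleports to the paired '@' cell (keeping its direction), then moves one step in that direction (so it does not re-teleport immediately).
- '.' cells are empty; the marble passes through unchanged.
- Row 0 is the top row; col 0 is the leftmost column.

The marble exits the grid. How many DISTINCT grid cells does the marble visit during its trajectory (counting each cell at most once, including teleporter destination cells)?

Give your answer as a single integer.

Step 1: enter (5,8), '.' pass, move left to (5,7)
Step 2: enter (5,7), '\' deflects left->up, move up to (4,7)
Step 3: enter (4,7), '.' pass, move up to (3,7)
Step 4: enter (3,7), '.' pass, move up to (2,7)
Step 5: enter (2,7), '.' pass, move up to (1,7)
Step 6: enter (1,7), '.' pass, move up to (0,7)
Step 7: enter (0,7), '.' pass, move up to (-1,7)
Step 8: at (-1,7) — EXIT via top edge, pos 7
Distinct cells visited: 7 (path length 7)

Answer: 7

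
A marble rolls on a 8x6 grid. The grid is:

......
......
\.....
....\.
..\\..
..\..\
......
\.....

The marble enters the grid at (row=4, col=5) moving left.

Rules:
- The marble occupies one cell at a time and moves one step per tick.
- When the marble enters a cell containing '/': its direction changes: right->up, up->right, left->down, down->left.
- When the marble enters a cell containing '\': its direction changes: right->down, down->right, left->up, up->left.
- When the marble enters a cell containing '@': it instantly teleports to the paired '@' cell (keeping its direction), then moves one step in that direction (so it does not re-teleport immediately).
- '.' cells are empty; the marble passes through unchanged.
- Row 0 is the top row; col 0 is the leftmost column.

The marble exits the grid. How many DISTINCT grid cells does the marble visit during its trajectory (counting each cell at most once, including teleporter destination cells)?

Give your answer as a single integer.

Step 1: enter (4,5), '.' pass, move left to (4,4)
Step 2: enter (4,4), '.' pass, move left to (4,3)
Step 3: enter (4,3), '\' deflects left->up, move up to (3,3)
Step 4: enter (3,3), '.' pass, move up to (2,3)
Step 5: enter (2,3), '.' pass, move up to (1,3)
Step 6: enter (1,3), '.' pass, move up to (0,3)
Step 7: enter (0,3), '.' pass, move up to (-1,3)
Step 8: at (-1,3) — EXIT via top edge, pos 3
Distinct cells visited: 7 (path length 7)

Answer: 7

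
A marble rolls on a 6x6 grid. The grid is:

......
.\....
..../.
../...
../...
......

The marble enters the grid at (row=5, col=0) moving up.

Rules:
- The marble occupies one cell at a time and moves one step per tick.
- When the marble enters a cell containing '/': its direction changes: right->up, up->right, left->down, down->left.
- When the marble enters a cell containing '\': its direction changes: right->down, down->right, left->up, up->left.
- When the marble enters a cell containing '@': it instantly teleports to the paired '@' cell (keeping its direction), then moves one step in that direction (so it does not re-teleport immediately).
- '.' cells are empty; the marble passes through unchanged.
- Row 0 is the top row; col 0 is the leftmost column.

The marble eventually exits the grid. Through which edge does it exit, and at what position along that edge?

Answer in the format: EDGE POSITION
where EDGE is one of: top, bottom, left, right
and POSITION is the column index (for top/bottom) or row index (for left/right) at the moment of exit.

Answer: top 0

Derivation:
Step 1: enter (5,0), '.' pass, move up to (4,0)
Step 2: enter (4,0), '.' pass, move up to (3,0)
Step 3: enter (3,0), '.' pass, move up to (2,0)
Step 4: enter (2,0), '.' pass, move up to (1,0)
Step 5: enter (1,0), '.' pass, move up to (0,0)
Step 6: enter (0,0), '.' pass, move up to (-1,0)
Step 7: at (-1,0) — EXIT via top edge, pos 0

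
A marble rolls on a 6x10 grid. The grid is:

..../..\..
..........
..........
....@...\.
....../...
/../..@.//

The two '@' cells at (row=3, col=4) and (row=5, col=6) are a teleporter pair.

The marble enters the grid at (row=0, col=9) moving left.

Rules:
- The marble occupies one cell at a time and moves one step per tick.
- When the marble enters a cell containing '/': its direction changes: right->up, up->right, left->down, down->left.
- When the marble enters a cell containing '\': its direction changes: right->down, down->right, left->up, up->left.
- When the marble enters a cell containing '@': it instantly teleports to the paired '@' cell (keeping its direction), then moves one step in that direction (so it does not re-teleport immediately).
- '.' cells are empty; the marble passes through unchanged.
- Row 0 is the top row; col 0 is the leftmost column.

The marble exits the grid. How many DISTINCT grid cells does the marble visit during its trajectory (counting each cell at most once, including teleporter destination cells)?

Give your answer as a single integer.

Step 1: enter (0,9), '.' pass, move left to (0,8)
Step 2: enter (0,8), '.' pass, move left to (0,7)
Step 3: enter (0,7), '\' deflects left->up, move up to (-1,7)
Step 4: at (-1,7) — EXIT via top edge, pos 7
Distinct cells visited: 3 (path length 3)

Answer: 3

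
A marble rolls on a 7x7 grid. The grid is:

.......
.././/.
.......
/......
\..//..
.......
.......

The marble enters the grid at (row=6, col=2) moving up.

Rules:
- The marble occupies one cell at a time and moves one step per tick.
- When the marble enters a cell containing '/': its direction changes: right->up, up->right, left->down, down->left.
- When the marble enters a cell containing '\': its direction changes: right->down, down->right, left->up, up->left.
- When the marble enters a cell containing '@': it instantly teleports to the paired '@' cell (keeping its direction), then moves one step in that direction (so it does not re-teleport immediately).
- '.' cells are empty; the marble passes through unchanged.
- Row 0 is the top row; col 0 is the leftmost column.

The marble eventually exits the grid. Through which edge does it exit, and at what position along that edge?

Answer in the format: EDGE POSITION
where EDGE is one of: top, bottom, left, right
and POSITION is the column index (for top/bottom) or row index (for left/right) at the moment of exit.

Step 1: enter (6,2), '.' pass, move up to (5,2)
Step 2: enter (5,2), '.' pass, move up to (4,2)
Step 3: enter (4,2), '.' pass, move up to (3,2)
Step 4: enter (3,2), '.' pass, move up to (2,2)
Step 5: enter (2,2), '.' pass, move up to (1,2)
Step 6: enter (1,2), '/' deflects up->right, move right to (1,3)
Step 7: enter (1,3), '.' pass, move right to (1,4)
Step 8: enter (1,4), '/' deflects right->up, move up to (0,4)
Step 9: enter (0,4), '.' pass, move up to (-1,4)
Step 10: at (-1,4) — EXIT via top edge, pos 4

Answer: top 4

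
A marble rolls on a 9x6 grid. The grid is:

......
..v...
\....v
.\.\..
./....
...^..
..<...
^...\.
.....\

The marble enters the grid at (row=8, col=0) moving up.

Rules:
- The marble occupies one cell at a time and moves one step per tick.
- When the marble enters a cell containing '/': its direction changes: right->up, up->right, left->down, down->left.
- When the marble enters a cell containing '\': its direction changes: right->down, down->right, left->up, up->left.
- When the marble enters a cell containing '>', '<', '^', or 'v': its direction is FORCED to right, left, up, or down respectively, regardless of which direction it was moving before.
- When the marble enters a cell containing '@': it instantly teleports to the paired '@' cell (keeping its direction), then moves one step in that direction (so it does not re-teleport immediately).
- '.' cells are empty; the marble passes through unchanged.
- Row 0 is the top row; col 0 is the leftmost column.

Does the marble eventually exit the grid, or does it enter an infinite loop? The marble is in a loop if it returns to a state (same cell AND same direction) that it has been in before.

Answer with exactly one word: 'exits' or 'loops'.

Step 1: enter (8,0), '.' pass, move up to (7,0)
Step 2: enter (7,0), '^' forces up->up, move up to (6,0)
Step 3: enter (6,0), '.' pass, move up to (5,0)
Step 4: enter (5,0), '.' pass, move up to (4,0)
Step 5: enter (4,0), '.' pass, move up to (3,0)
Step 6: enter (3,0), '.' pass, move up to (2,0)
Step 7: enter (2,0), '\' deflects up->left, move left to (2,-1)
Step 8: at (2,-1) — EXIT via left edge, pos 2

Answer: exits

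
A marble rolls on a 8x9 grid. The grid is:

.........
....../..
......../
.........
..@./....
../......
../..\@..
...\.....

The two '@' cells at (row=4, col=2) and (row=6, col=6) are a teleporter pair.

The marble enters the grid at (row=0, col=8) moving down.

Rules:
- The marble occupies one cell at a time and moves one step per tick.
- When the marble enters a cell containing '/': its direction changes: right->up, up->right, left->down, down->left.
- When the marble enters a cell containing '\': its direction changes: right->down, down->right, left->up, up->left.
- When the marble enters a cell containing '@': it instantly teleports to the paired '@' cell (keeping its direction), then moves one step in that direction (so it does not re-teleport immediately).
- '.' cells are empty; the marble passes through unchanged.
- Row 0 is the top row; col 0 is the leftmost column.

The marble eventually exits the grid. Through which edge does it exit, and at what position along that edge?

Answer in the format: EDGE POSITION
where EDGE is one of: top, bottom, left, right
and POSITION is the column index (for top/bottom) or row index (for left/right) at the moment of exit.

Step 1: enter (0,8), '.' pass, move down to (1,8)
Step 2: enter (1,8), '.' pass, move down to (2,8)
Step 3: enter (2,8), '/' deflects down->left, move left to (2,7)
Step 4: enter (2,7), '.' pass, move left to (2,6)
Step 5: enter (2,6), '.' pass, move left to (2,5)
Step 6: enter (2,5), '.' pass, move left to (2,4)
Step 7: enter (2,4), '.' pass, move left to (2,3)
Step 8: enter (2,3), '.' pass, move left to (2,2)
Step 9: enter (2,2), '.' pass, move left to (2,1)
Step 10: enter (2,1), '.' pass, move left to (2,0)
Step 11: enter (2,0), '.' pass, move left to (2,-1)
Step 12: at (2,-1) — EXIT via left edge, pos 2

Answer: left 2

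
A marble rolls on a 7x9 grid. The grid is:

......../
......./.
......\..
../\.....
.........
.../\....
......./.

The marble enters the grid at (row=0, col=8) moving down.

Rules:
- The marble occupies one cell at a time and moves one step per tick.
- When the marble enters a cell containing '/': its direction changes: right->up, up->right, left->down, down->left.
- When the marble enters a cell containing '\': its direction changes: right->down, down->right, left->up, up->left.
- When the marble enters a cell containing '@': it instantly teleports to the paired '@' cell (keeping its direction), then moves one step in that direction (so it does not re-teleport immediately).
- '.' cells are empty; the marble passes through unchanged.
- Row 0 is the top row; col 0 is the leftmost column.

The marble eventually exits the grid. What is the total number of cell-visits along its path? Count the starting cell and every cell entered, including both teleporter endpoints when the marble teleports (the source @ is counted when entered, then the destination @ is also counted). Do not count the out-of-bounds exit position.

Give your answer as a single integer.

Step 1: enter (0,8), '/' deflects down->left, move left to (0,7)
Step 2: enter (0,7), '.' pass, move left to (0,6)
Step 3: enter (0,6), '.' pass, move left to (0,5)
Step 4: enter (0,5), '.' pass, move left to (0,4)
Step 5: enter (0,4), '.' pass, move left to (0,3)
Step 6: enter (0,3), '.' pass, move left to (0,2)
Step 7: enter (0,2), '.' pass, move left to (0,1)
Step 8: enter (0,1), '.' pass, move left to (0,0)
Step 9: enter (0,0), '.' pass, move left to (0,-1)
Step 10: at (0,-1) — EXIT via left edge, pos 0
Path length (cell visits): 9

Answer: 9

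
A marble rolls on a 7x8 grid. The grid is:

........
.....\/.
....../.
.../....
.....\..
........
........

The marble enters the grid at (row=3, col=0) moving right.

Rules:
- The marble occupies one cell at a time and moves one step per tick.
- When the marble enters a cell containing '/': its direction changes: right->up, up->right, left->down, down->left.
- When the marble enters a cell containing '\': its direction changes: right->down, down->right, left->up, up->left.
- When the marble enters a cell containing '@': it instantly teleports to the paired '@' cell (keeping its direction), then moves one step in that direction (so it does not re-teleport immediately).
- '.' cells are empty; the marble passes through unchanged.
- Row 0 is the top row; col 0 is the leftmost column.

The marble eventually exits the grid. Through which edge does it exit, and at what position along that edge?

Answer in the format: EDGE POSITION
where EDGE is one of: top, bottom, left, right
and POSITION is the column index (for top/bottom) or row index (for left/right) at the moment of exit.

Step 1: enter (3,0), '.' pass, move right to (3,1)
Step 2: enter (3,1), '.' pass, move right to (3,2)
Step 3: enter (3,2), '.' pass, move right to (3,3)
Step 4: enter (3,3), '/' deflects right->up, move up to (2,3)
Step 5: enter (2,3), '.' pass, move up to (1,3)
Step 6: enter (1,3), '.' pass, move up to (0,3)
Step 7: enter (0,3), '.' pass, move up to (-1,3)
Step 8: at (-1,3) — EXIT via top edge, pos 3

Answer: top 3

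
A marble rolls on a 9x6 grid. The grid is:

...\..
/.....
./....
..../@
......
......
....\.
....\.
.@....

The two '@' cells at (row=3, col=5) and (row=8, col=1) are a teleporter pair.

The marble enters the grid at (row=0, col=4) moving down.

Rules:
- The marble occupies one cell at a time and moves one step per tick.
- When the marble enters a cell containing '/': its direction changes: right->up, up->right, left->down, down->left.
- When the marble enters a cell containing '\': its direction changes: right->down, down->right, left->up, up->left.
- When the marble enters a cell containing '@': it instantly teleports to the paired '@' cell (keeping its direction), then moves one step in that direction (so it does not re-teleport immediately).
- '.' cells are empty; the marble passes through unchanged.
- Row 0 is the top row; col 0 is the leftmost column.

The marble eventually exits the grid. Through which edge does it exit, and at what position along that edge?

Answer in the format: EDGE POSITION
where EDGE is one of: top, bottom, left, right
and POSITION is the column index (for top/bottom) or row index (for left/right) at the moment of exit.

Answer: left 3

Derivation:
Step 1: enter (0,4), '.' pass, move down to (1,4)
Step 2: enter (1,4), '.' pass, move down to (2,4)
Step 3: enter (2,4), '.' pass, move down to (3,4)
Step 4: enter (3,4), '/' deflects down->left, move left to (3,3)
Step 5: enter (3,3), '.' pass, move left to (3,2)
Step 6: enter (3,2), '.' pass, move left to (3,1)
Step 7: enter (3,1), '.' pass, move left to (3,0)
Step 8: enter (3,0), '.' pass, move left to (3,-1)
Step 9: at (3,-1) — EXIT via left edge, pos 3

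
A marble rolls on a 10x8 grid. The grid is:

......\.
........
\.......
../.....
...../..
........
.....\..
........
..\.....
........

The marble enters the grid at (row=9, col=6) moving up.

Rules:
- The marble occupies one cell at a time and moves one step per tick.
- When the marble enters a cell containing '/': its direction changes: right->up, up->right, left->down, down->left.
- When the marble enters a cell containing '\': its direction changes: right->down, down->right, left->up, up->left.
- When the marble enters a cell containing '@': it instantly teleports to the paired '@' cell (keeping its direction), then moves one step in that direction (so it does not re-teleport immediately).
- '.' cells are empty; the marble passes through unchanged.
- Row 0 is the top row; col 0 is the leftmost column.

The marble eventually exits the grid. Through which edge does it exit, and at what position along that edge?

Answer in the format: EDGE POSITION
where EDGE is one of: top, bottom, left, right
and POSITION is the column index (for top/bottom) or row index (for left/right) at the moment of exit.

Answer: left 0

Derivation:
Step 1: enter (9,6), '.' pass, move up to (8,6)
Step 2: enter (8,6), '.' pass, move up to (7,6)
Step 3: enter (7,6), '.' pass, move up to (6,6)
Step 4: enter (6,6), '.' pass, move up to (5,6)
Step 5: enter (5,6), '.' pass, move up to (4,6)
Step 6: enter (4,6), '.' pass, move up to (3,6)
Step 7: enter (3,6), '.' pass, move up to (2,6)
Step 8: enter (2,6), '.' pass, move up to (1,6)
Step 9: enter (1,6), '.' pass, move up to (0,6)
Step 10: enter (0,6), '\' deflects up->left, move left to (0,5)
Step 11: enter (0,5), '.' pass, move left to (0,4)
Step 12: enter (0,4), '.' pass, move left to (0,3)
Step 13: enter (0,3), '.' pass, move left to (0,2)
Step 14: enter (0,2), '.' pass, move left to (0,1)
Step 15: enter (0,1), '.' pass, move left to (0,0)
Step 16: enter (0,0), '.' pass, move left to (0,-1)
Step 17: at (0,-1) — EXIT via left edge, pos 0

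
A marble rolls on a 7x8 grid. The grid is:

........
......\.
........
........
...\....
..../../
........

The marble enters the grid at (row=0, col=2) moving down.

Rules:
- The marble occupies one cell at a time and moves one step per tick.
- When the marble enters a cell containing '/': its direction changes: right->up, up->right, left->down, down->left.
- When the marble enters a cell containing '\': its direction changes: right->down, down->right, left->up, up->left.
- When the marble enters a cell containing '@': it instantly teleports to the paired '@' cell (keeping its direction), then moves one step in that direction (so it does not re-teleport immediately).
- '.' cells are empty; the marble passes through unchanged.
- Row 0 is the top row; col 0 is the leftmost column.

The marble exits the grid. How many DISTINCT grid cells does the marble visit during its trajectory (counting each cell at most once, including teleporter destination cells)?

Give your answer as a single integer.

Step 1: enter (0,2), '.' pass, move down to (1,2)
Step 2: enter (1,2), '.' pass, move down to (2,2)
Step 3: enter (2,2), '.' pass, move down to (3,2)
Step 4: enter (3,2), '.' pass, move down to (4,2)
Step 5: enter (4,2), '.' pass, move down to (5,2)
Step 6: enter (5,2), '.' pass, move down to (6,2)
Step 7: enter (6,2), '.' pass, move down to (7,2)
Step 8: at (7,2) — EXIT via bottom edge, pos 2
Distinct cells visited: 7 (path length 7)

Answer: 7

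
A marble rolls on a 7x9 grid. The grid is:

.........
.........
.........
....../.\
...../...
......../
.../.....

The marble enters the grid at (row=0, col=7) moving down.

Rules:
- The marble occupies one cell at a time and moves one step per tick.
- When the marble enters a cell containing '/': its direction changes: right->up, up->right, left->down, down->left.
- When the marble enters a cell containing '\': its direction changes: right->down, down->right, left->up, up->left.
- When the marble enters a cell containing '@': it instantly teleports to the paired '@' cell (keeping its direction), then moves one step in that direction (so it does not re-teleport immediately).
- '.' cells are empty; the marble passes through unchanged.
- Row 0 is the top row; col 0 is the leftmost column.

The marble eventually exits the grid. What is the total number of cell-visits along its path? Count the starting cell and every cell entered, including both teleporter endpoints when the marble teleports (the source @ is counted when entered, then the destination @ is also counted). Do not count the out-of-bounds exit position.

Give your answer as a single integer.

Step 1: enter (0,7), '.' pass, move down to (1,7)
Step 2: enter (1,7), '.' pass, move down to (2,7)
Step 3: enter (2,7), '.' pass, move down to (3,7)
Step 4: enter (3,7), '.' pass, move down to (4,7)
Step 5: enter (4,7), '.' pass, move down to (5,7)
Step 6: enter (5,7), '.' pass, move down to (6,7)
Step 7: enter (6,7), '.' pass, move down to (7,7)
Step 8: at (7,7) — EXIT via bottom edge, pos 7
Path length (cell visits): 7

Answer: 7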